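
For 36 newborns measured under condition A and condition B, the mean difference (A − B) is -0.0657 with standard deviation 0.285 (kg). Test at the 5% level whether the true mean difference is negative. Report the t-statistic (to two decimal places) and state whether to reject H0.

H0: μ_d = 0; H1: μ_d < 0 (paired t-test on the differences, left-tailed).
t = d̄/(s_d/√n) = -0.0657/(0.285/√36) = -1.38
df = n − 1 = 35
p-value = P(T ≤ -1.38) ≈ 0.0877
Since p ≈ 0.0877 > α = 0.05, fail to reject H0; the evidence is not statistically significant.

t = -1.38; fail to reject H0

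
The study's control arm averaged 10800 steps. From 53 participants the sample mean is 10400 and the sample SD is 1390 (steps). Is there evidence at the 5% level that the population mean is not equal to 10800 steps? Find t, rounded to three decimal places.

-2.095

H0: μ = 10800; H1: μ ≠ 10800 (one-sample t-test, two-sided).
t = (x̄ − μ₀)/(s/√n) = (10400 − 10800)/(1390/√53) = -2.095
df = n − 1 = 52
Two-sided p-value ≈ 0.041
Since p ≈ 0.041 < α = 0.05, reject H0; the evidence is statistically significant.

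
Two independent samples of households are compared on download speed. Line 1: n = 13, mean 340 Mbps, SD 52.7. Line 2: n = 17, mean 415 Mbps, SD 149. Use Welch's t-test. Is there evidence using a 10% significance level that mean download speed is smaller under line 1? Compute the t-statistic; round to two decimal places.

Let group 1 = line 1, group 2 = line 2. H0: μ_1 = μ_2; H1: μ_1 < μ_2 (Welch's two-sample t-test, left-tailed).
t = (x̄_1 − x̄_2)/√(s_1²/n_1 + s_2²/n_2) = (340 − 415)/√(52.7²/13 + 149²/17) = -1.92
Welch–Satterthwaite df ≈ 20.92
p-value = P(T ≤ -1.92) ≈ 0.034
Since p ≈ 0.034 < α = 0.1, reject H0; the data support H1.

-1.92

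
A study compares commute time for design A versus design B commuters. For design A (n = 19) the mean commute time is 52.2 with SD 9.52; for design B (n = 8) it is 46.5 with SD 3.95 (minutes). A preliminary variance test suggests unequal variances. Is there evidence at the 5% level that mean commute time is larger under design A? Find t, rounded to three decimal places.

Let group 1 = design A, group 2 = design B. H0: μ_1 = μ_2; H1: μ_1 > μ_2 (Welch's two-sample t-test, right-tailed).
t = (x̄_1 − x̄_2)/√(s_1²/n_1 + s_2²/n_2) = (52.2 − 46.5)/√(9.52²/19 + 3.95²/8) = 2.199
Welch–Satterthwaite df ≈ 24.99
p-value = P(T ≥ 2.199) ≈ 0.019
Since p ≈ 0.019 < α = 0.05, reject H0; the data support H1.

2.199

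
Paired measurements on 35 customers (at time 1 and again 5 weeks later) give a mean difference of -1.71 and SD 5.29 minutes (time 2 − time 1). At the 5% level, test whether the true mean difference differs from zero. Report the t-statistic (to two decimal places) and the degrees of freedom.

H0: μ_d = 0; H1: μ_d ≠ 0 (paired t-test on the differences, two-sided).
t = d̄/(s_d/√n) = -1.71/(5.29/√35) = -1.91
df = n − 1 = 34
Two-sided p-value ≈ 0.0643
Since p ≈ 0.0643 > α = 0.05, fail to reject H0; the data do not provide sufficient evidence against H0.

t = -1.91, df = 34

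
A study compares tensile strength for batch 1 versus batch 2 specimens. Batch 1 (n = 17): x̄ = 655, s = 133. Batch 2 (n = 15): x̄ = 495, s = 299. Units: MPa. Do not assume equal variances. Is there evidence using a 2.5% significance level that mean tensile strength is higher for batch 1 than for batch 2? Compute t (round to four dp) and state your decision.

t = 1.9123; fail to reject H0

Let group 1 = batch 1, group 2 = batch 2. H0: μ_1 = μ_2; H1: μ_1 > μ_2 (Welch's two-sample t-test, right-tailed).
t = (x̄_1 − x̄_2)/√(s_1²/n_1 + s_2²/n_2) = (655 − 495)/√(133²/17 + 299²/15) = 1.9123
Welch–Satterthwaite df ≈ 18.81
p-value = P(T ≥ 1.9123) ≈ 0.0356
Since p ≈ 0.0356 > α = 0.025, fail to reject H0; the evidence is not statistically significant.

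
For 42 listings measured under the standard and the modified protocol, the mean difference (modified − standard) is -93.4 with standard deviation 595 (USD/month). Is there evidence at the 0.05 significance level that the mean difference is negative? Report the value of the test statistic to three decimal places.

-1.017

H0: μ_d = 0; H1: μ_d < 0 (paired t-test on the differences, left-tailed).
t = d̄/(s_d/√n) = -93.4/(595/√42) = -1.017
df = n − 1 = 41
p-value = P(T ≤ -1.017) ≈ 0.1575
Since p ≈ 0.1575 > α = 0.05, fail to reject H0; the evidence is not statistically significant.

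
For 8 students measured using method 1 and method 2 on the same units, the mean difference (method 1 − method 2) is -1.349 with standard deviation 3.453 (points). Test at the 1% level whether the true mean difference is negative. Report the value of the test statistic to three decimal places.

-1.105

H0: μ_d = 0; H1: μ_d < 0 (paired t-test on the differences, left-tailed).
t = d̄/(s_d/√n) = -1.349/(3.453/√8) = -1.105
df = n − 1 = 7
p-value = P(T ≤ -1.105) ≈ 0.1528
Since p ≈ 0.1528 > α = 0.01, fail to reject H0; the evidence is not statistically significant.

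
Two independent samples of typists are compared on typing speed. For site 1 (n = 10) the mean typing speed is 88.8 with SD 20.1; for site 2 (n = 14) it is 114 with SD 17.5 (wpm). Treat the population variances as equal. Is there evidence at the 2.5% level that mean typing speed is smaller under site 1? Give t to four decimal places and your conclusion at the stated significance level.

Let group 1 = site 1, group 2 = site 2. H0: μ_1 = μ_2; H1: μ_1 < μ_2 (two-sample pooled-variance t-test, left-tailed).
s_p² = [(10−1)·20.1² + (14−1)·17.5²]/(10+14−2) = 346.243
t = (88.8 − 114)/√[346.243·(1/10 + 1/14)] = -3.2709
df = n₁ + n₂ − 2 = 22
p-value = P(T ≤ -3.2709) ≈ 0.002
Since p ≈ 0.002 < α = 0.025, reject H0; the data support H1.

t = -3.2709; reject H0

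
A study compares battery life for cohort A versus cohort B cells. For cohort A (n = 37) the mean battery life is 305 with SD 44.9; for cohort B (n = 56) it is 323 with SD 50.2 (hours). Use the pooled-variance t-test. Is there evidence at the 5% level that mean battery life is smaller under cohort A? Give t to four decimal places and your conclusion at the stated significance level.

Let group 1 = cohort A, group 2 = cohort B. H0: μ_1 = μ_2; H1: μ_1 < μ_2 (two-sample pooled-variance t-test, left-tailed).
s_p² = [(37−1)·44.9² + (56−1)·50.2²]/(37+56−2) = 2320.64
t = (305 − 323)/√[2320.64·(1/37 + 1/56)] = -1.7637
df = n₁ + n₂ − 2 = 91
p-value = P(T ≤ -1.7637) ≈ 0.041
Since p ≈ 0.041 < α = 0.05, reject H0; the data support H1.

t = -1.7637; reject H0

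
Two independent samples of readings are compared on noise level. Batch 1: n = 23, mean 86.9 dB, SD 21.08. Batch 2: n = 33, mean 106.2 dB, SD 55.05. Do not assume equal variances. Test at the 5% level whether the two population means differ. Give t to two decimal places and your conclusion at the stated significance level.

t = -1.83; fail to reject H0

Let group 1 = batch 1, group 2 = batch 2. H0: μ_1 = μ_2; H1: μ_1 ≠ μ_2 (Welch's two-sample t-test, two-sided).
t = (x̄_1 − x̄_2)/√(s_1²/n_1 + s_2²/n_2) = (86.9 − 106.2)/√(21.08²/23 + 55.05²/33) = -1.83
Welch–Satterthwaite df ≈ 44.05
Two-sided p-value ≈ 0.0739
Since p ≈ 0.0739 > α = 0.05, fail to reject H0; the evidence is not statistically significant.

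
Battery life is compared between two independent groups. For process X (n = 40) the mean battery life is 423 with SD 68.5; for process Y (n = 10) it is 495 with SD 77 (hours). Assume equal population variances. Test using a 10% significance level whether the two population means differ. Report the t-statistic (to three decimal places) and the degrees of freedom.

t = -2.902, df = 48

Let group 1 = process X, group 2 = process Y. H0: μ_1 = μ_2; H1: μ_1 ≠ μ_2 (two-sample pooled-variance t-test, two-sided).
s_p² = [(40−1)·68.5² + (10−1)·77²]/(40+10−2) = 4924.14
t = (423 − 495)/√[4924.14·(1/40 + 1/10)] = -2.902
df = n₁ + n₂ − 2 = 48
Two-sided p-value ≈ 0.0056
Since p ≈ 0.0056 < α = 0.1, reject H0; the data support H1.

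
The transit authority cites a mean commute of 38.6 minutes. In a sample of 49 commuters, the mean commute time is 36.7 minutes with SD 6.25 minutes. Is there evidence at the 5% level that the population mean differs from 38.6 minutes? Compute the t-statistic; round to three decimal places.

-2.128

H0: μ = 38.6; H1: μ ≠ 38.6 (one-sample t-test, two-sided).
t = (x̄ − μ₀)/(s/√n) = (36.7 − 38.6)/(6.25/√49) = -2.128
df = n − 1 = 48
Two-sided p-value ≈ 0.0385
Since p ≈ 0.0385 < α = 0.05, reject H0; the evidence is statistically significant.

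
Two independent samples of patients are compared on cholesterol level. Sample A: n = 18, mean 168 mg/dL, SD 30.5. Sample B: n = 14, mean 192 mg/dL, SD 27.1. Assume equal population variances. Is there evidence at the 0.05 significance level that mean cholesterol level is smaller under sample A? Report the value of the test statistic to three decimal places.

-2.316

Let group 1 = sample A, group 2 = sample B. H0: μ_1 = μ_2; H1: μ_1 < μ_2 (two-sample pooled-variance t-test, left-tailed).
s_p² = [(18−1)·30.5² + (14−1)·27.1²]/(18+14−2) = 845.386
t = (168 − 192)/√[845.386·(1/18 + 1/14)] = -2.316
df = n₁ + n₂ − 2 = 30
p-value = P(T ≤ -2.316) ≈ 0.0138
Since p ≈ 0.0138 < α = 0.05, reject H0; the evidence is statistically significant.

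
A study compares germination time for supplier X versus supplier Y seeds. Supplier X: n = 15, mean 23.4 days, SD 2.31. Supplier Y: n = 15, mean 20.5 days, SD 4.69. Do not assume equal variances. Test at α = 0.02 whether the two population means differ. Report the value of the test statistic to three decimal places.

Let group 1 = supplier X, group 2 = supplier Y. H0: μ_1 = μ_2; H1: μ_1 ≠ μ_2 (Welch's two-sample t-test, two-sided).
t = (x̄_1 − x̄_2)/√(s_1²/n_1 + s_2²/n_2) = (23.4 − 20.5)/√(2.31²/15 + 4.69²/15) = 2.148
Welch–Satterthwaite df ≈ 20.42
Two-sided p-value ≈ 0.0439
Since p ≈ 0.0439 > α = 0.02, fail to reject H0; the evidence is not statistically significant.

2.148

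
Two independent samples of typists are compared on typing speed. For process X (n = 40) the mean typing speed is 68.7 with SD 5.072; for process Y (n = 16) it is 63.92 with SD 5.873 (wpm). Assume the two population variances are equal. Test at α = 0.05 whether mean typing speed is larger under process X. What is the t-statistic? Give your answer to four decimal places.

3.0451

Let group 1 = process X, group 2 = process Y. H0: μ_1 = μ_2; H1: μ_1 > μ_2 (two-sample pooled-variance t-test, right-tailed).
s_p² = [(40−1)·5.072² + (16−1)·5.873²]/(40+16−2) = 28.1604
t = (68.7 − 63.92)/√[28.1604·(1/40 + 1/16)] = 3.0451
df = n₁ + n₂ − 2 = 54
p-value = P(T ≥ 3.0451) ≈ 0.0018
Since p ≈ 0.0018 < α = 0.05, reject H0; the data support H1.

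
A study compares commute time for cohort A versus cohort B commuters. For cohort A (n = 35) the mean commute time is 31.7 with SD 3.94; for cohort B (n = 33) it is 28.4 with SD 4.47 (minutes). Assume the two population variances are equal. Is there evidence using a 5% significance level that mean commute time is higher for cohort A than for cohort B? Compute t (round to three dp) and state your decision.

Let group 1 = cohort A, group 2 = cohort B. H0: μ_1 = μ_2; H1: μ_1 > μ_2 (two-sample pooled-variance t-test, right-tailed).
s_p² = [(35−1)·3.94² + (33−1)·4.47²]/(35+33−2) = 17.6847
t = (31.7 − 28.4)/√[17.6847·(1/35 + 1/33)] = 3.234
df = n₁ + n₂ − 2 = 66
p-value = P(T ≥ 3.234) ≈ 0.0010
Since p ≈ 0.0010 < α = 0.05, reject H0; the data support H1.

t = 3.234; reject H0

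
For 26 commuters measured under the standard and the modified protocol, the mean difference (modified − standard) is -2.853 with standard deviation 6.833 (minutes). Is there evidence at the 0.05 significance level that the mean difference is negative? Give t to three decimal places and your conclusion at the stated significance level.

t = -2.129; reject H0

H0: μ_d = 0; H1: μ_d < 0 (paired t-test on the differences, left-tailed).
t = d̄/(s_d/√n) = -2.853/(6.833/√26) = -2.129
df = n − 1 = 25
p-value = P(T ≤ -2.129) ≈ 0.0216
Since p ≈ 0.0216 < α = 0.05, reject H0; the data support H1.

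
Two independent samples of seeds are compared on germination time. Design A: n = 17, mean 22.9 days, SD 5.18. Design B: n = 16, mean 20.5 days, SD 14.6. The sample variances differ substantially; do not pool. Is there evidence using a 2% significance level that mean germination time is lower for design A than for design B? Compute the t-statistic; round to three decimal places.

Let group 1 = design A, group 2 = design B. H0: μ_1 = μ_2; H1: μ_1 < μ_2 (Welch's two-sample t-test, left-tailed).
t = (x̄_1 − x̄_2)/√(s_1²/n_1 + s_2²/n_2) = (22.9 − 20.5)/√(5.18²/17 + 14.6²/16) = 0.622
Welch–Satterthwaite df ≈ 18.52
p-value = P(T ≤ 0.622) ≈ 0.7292
Since p ≈ 0.7292 > α = 0.02, fail to reject H0; the data do not provide sufficient evidence against H0.

0.622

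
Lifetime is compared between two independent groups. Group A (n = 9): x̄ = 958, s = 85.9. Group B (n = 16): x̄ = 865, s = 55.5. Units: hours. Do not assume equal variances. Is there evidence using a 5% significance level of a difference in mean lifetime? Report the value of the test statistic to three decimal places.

2.923

Let group 1 = group A, group 2 = group B. H0: μ_1 = μ_2; H1: μ_1 ≠ μ_2 (Welch's two-sample t-test, two-sided).
t = (x̄_1 − x̄_2)/√(s_1²/n_1 + s_2²/n_2) = (958 − 865)/√(85.9²/9 + 55.5²/16) = 2.923
Welch–Satterthwaite df ≈ 11.85
Two-sided p-value ≈ 0.0129
Since p ≈ 0.0129 < α = 0.05, reject H0; the data support H1.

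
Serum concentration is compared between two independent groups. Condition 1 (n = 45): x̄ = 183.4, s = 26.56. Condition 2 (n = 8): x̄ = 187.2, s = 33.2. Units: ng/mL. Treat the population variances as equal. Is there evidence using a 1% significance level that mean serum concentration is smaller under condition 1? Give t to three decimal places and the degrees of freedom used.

t = -0.359, df = 51

Let group 1 = condition 1, group 2 = condition 2. H0: μ_1 = μ_2; H1: μ_1 < μ_2 (two-sample pooled-variance t-test, left-tailed).
s_p² = [(45−1)·26.56² + (8−1)·33.2²]/(45+8−2) = 759.897
t = (183.4 − 187.2)/√[759.897·(1/45 + 1/8)] = -0.359
df = n₁ + n₂ − 2 = 51
p-value = P(T ≤ -0.359) ≈ 0.360
Since p ≈ 0.360 > α = 0.01, fail to reject H0; the evidence is not statistically significant.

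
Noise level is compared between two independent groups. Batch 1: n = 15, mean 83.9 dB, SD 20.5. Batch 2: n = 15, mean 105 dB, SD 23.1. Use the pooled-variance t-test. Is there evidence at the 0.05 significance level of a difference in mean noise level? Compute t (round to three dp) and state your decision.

Let group 1 = batch 1, group 2 = batch 2. H0: μ_1 = μ_2; H1: μ_1 ≠ μ_2 (two-sample pooled-variance t-test, two-sided).
s_p² = [(15−1)·20.5² + (15−1)·23.1²]/(15+15−2) = 476.93
t = (83.9 − 105)/√[476.93·(1/15 + 1/15)] = -2.646
df = n₁ + n₂ − 2 = 28
Two-sided p-value ≈ 0.013
Since p ≈ 0.013 < α = 0.05, reject H0; the data support H1.

t = -2.646; reject H0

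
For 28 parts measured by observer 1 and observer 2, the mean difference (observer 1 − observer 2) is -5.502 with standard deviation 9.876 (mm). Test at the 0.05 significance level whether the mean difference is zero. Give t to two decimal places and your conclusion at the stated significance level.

t = -2.95; reject H0

H0: μ_d = 0; H1: μ_d ≠ 0 (paired t-test on the differences, two-sided).
t = d̄/(s_d/√n) = -5.502/(9.876/√28) = -2.95
df = n − 1 = 27
Two-sided p-value ≈ 0.0065
Since p ≈ 0.0065 < α = 0.05, reject H0; the evidence is statistically significant.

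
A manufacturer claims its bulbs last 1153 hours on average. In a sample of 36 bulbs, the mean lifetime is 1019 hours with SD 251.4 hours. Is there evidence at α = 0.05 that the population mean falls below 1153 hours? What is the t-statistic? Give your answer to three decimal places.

H0: μ = 1153; H1: μ < 1153 (one-sample t-test, left-tailed).
t = (x̄ − μ₀)/(s/√n) = (1019 − 1153)/(251.4/√36) = -3.198
df = n − 1 = 35
p-value = P(T ≤ -3.198) ≈ 0.001
Since p ≈ 0.001 < α = 0.05, reject H0; the data support H1.

-3.198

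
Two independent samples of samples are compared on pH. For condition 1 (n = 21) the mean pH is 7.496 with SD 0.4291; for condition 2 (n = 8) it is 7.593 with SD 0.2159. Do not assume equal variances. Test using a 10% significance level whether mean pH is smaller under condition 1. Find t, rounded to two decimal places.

-0.80

Let group 1 = condition 1, group 2 = condition 2. H0: μ_1 = μ_2; H1: μ_1 < μ_2 (Welch's two-sample t-test, left-tailed).
t = (x̄_1 − x̄_2)/√(s_1²/n_1 + s_2²/n_2) = (7.496 − 7.593)/√(0.4291²/21 + 0.2159²/8) = -0.80
Welch–Satterthwaite df ≈ 24.50
p-value = P(T ≤ -0.80) ≈ 0.2149
Since p ≈ 0.2149 > α = 0.1, fail to reject H0; the data do not provide sufficient evidence against H0.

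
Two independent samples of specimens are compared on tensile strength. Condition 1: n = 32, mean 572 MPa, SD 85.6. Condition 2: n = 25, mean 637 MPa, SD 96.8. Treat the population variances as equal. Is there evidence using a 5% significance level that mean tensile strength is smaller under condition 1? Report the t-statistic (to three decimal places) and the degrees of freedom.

Let group 1 = condition 1, group 2 = condition 2. H0: μ_1 = μ_2; H1: μ_1 < μ_2 (two-sample pooled-variance t-test, left-tailed).
s_p² = [(32−1)·85.6² + (25−1)·96.8²]/(32+25−2) = 8218.8
t = (572 − 637)/√[8218.8·(1/32 + 1/25)] = -2.686
df = n₁ + n₂ − 2 = 55
p-value = P(T ≤ -2.686) ≈ 0.005
Since p ≈ 0.005 < α = 0.05, reject H0; the evidence is statistically significant.

t = -2.686, df = 55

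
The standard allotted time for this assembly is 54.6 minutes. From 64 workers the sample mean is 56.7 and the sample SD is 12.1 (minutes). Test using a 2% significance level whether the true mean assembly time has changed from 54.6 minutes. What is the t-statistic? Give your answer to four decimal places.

1.3884

H0: μ = 54.6; H1: μ ≠ 54.6 (one-sample t-test, two-sided).
t = (x̄ − μ₀)/(s/√n) = (56.7 − 54.6)/(12.1/√64) = 1.3884
df = n − 1 = 63
Two-sided p-value ≈ 0.170
Since p ≈ 0.170 > α = 0.02, fail to reject H0; the data do not provide sufficient evidence against H0.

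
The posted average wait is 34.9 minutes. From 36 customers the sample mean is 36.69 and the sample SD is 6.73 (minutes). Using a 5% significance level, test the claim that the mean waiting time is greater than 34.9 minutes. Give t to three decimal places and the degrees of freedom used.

H0: μ = 34.9; H1: μ > 34.9 (one-sample t-test, right-tailed).
t = (x̄ − μ₀)/(s/√n) = (36.69 − 34.9)/(6.73/√36) = 1.596
df = n − 1 = 35
p-value = P(T ≥ 1.596) ≈ 0.060
Since p ≈ 0.060 > α = 0.05, fail to reject H0; the evidence is not statistically significant.

t = 1.596, df = 35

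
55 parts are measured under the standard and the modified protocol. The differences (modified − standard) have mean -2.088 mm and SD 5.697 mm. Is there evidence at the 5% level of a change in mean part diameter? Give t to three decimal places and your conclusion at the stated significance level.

t = -2.718; reject H0

H0: μ_d = 0; H1: μ_d ≠ 0 (paired t-test on the differences, two-sided).
t = d̄/(s_d/√n) = -2.088/(5.697/√55) = -2.718
df = n − 1 = 54
Two-sided p-value ≈ 0.0088
Since p ≈ 0.0088 < α = 0.05, reject H0; the data support H1.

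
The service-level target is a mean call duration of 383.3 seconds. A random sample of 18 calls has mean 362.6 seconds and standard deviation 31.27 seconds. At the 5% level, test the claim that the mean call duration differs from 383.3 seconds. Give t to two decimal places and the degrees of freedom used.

H0: μ = 383.3; H1: μ ≠ 383.3 (one-sample t-test, two-sided).
t = (x̄ − μ₀)/(s/√n) = (362.6 − 383.3)/(31.27/√18) = -2.81
df = n − 1 = 17
Two-sided p-value ≈ 0.0121
Since p ≈ 0.0121 < α = 0.05, reject H0; the data support H1.

t = -2.81, df = 17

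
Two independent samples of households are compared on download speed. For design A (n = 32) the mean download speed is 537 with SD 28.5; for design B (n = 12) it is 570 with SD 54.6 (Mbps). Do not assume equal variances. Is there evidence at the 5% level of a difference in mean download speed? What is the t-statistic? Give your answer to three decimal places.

-1.994

Let group 1 = design A, group 2 = design B. H0: μ_1 = μ_2; H1: μ_1 ≠ μ_2 (Welch's two-sample t-test, two-sided).
t = (x̄_1 − x̄_2)/√(s_1²/n_1 + s_2²/n_2) = (537 − 570)/√(28.5²/32 + 54.6²/12) = -1.994
Welch–Satterthwaite df ≈ 13.31
Two-sided p-value ≈ 0.067
Since p ≈ 0.067 > α = 0.05, fail to reject H0; the evidence is not statistically significant.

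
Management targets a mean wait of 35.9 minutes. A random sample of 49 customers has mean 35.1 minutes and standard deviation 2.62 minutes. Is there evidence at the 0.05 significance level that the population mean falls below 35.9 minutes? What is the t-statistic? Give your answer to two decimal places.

-2.14

H0: μ = 35.9; H1: μ < 35.9 (one-sample t-test, left-tailed).
t = (x̄ − μ₀)/(s/√n) = (35.1 − 35.9)/(2.62/√49) = -2.14
df = n − 1 = 48
p-value = P(T ≤ -2.14) ≈ 0.019
Since p ≈ 0.019 < α = 0.05, reject H0; the data support H1.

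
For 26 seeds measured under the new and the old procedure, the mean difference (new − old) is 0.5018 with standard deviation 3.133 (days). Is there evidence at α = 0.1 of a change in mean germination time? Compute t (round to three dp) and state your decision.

H0: μ_d = 0; H1: μ_d ≠ 0 (paired t-test on the differences, two-sided).
t = d̄/(s_d/√n) = 0.5018/(3.133/√26) = 0.817
df = n − 1 = 25
Two-sided p-value ≈ 0.4218
Since p ≈ 0.4218 > α = 0.1, fail to reject H0; the data do not provide sufficient evidence against H0.

t = 0.817; fail to reject H0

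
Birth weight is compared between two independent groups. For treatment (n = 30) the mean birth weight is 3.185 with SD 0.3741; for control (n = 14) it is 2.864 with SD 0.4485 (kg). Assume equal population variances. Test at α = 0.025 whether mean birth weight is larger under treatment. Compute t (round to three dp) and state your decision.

t = 2.488; reject H0

Let group 1 = treatment, group 2 = control. H0: μ_1 = μ_2; H1: μ_1 > μ_2 (two-sample pooled-variance t-test, right-tailed).
s_p² = [(30−1)·0.3741² + (14−1)·0.4485²]/(30+14−2) = 0.158894
t = (3.185 − 2.864)/√[0.158894·(1/30 + 1/14)] = 2.488
df = n₁ + n₂ − 2 = 42
p-value = P(T ≥ 2.488) ≈ 0.0084
Since p ≈ 0.0084 < α = 0.025, reject H0; the evidence is statistically significant.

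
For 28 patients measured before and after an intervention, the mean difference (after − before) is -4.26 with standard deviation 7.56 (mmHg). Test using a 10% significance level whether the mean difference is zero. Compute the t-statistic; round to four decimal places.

H0: μ_d = 0; H1: μ_d ≠ 0 (paired t-test on the differences, two-sided).
t = d̄/(s_d/√n) = -4.26/(7.56/√28) = -2.9817
df = n − 1 = 27
Two-sided p-value ≈ 0.0060
Since p ≈ 0.0060 < α = 0.1, reject H0; the evidence is statistically significant.

-2.9817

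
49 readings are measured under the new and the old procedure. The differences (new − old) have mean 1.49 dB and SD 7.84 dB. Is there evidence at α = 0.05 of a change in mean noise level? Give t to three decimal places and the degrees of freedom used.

t = 1.330, df = 48

H0: μ_d = 0; H1: μ_d ≠ 0 (paired t-test on the differences, two-sided).
t = d̄/(s_d/√n) = 1.49/(7.84/√49) = 1.330
df = n − 1 = 48
Two-sided p-value ≈ 0.1897
Since p ≈ 0.1897 > α = 0.05, fail to reject H0; the evidence is not statistically significant.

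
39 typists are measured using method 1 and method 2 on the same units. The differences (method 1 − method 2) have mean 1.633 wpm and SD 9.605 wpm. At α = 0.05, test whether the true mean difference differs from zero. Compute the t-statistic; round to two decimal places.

1.06

H0: μ_d = 0; H1: μ_d ≠ 0 (paired t-test on the differences, two-sided).
t = d̄/(s_d/√n) = 1.633/(9.605/√39) = 1.06
df = n − 1 = 38
Two-sided p-value ≈ 0.295
Since p ≈ 0.295 > α = 0.05, fail to reject H0; the data do not provide sufficient evidence against H0.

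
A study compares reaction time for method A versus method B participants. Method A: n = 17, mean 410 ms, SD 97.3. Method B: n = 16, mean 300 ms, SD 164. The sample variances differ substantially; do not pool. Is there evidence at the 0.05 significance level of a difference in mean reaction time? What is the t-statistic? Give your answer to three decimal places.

Let group 1 = method A, group 2 = method B. H0: μ_1 = μ_2; H1: μ_1 ≠ μ_2 (Welch's two-sample t-test, two-sided).
t = (x̄_1 − x̄_2)/√(s_1²/n_1 + s_2²/n_2) = (410 − 300)/√(97.3²/17 + 164²/16) = 2.325
Welch–Satterthwaite df ≈ 24.10
Two-sided p-value ≈ 0.0288
Since p ≈ 0.0288 < α = 0.05, reject H0; the data support H1.

2.325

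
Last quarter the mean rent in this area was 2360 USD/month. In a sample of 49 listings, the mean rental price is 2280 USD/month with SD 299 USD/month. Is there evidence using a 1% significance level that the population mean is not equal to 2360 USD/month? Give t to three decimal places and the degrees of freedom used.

t = -1.873, df = 48

H0: μ = 2360; H1: μ ≠ 2360 (one-sample t-test, two-sided).
t = (x̄ − μ₀)/(s/√n) = (2280 − 2360)/(299/√49) = -1.873
df = n − 1 = 48
Two-sided p-value ≈ 0.067
Since p ≈ 0.067 > α = 0.01, fail to reject H0; the evidence is not statistically significant.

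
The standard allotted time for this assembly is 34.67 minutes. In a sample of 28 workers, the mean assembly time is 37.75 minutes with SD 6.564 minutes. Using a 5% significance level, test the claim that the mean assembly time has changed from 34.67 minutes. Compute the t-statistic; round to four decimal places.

2.4829

H0: μ = 34.67; H1: μ ≠ 34.67 (one-sample t-test, two-sided).
t = (x̄ − μ₀)/(s/√n) = (37.75 − 34.67)/(6.564/√28) = 2.4829
df = n − 1 = 27
Two-sided p-value ≈ 0.020
Since p ≈ 0.020 < α = 0.05, reject H0; the evidence is statistically significant.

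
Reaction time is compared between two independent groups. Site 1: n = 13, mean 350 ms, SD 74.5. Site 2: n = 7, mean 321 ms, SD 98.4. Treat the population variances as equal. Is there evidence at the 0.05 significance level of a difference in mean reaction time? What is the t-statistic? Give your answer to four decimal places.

Let group 1 = site 1, group 2 = site 2. H0: μ_1 = μ_2; H1: μ_1 ≠ μ_2 (two-sample pooled-variance t-test, two-sided).
s_p² = [(13−1)·74.5² + (7−1)·98.4²]/(13+7−2) = 6927.69
t = (350 − 321)/√[6927.69·(1/13 + 1/7)] = 0.7432
df = n₁ + n₂ − 2 = 18
Two-sided p-value ≈ 0.467
Since p ≈ 0.467 > α = 0.05, fail to reject H0; the data do not provide sufficient evidence against H0.

0.7432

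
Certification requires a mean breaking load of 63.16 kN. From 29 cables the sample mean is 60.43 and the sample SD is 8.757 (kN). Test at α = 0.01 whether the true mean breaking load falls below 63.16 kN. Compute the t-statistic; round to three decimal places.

H0: μ = 63.16; H1: μ < 63.16 (one-sample t-test, left-tailed).
t = (x̄ − μ₀)/(s/√n) = (60.43 − 63.16)/(8.757/√29) = -1.679
df = n − 1 = 28
p-value = P(T ≤ -1.679) ≈ 0.0522
Since p ≈ 0.0522 > α = 0.01, fail to reject H0; the data do not provide sufficient evidence against H0.

-1.679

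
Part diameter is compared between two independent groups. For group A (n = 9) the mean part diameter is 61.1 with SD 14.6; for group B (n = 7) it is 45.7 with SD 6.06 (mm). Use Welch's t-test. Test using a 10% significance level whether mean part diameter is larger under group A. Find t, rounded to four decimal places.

Let group 1 = group A, group 2 = group B. H0: μ_1 = μ_2; H1: μ_1 > μ_2 (Welch's two-sample t-test, right-tailed).
t = (x̄_1 − x̄_2)/√(s_1²/n_1 + s_2²/n_2) = (61.1 − 45.7)/√(14.6²/9 + 6.06²/7) = 2.8631
Welch–Satterthwaite df ≈ 11.20
p-value = P(T ≥ 2.8631) ≈ 0.008
Since p ≈ 0.008 < α = 0.1, reject H0; the data support H1.

2.8631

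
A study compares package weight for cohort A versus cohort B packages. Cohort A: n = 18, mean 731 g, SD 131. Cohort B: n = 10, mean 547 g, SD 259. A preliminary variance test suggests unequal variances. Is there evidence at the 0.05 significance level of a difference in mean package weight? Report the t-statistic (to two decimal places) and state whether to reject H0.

t = 2.10; fail to reject H0

Let group 1 = cohort A, group 2 = cohort B. H0: μ_1 = μ_2; H1: μ_1 ≠ μ_2 (Welch's two-sample t-test, two-sided).
t = (x̄_1 − x̄_2)/√(s_1²/n_1 + s_2²/n_2) = (731 − 547)/√(131²/18 + 259²/10) = 2.10
Welch–Satterthwaite df ≈ 11.62
Two-sided p-value ≈ 0.058
Since p ≈ 0.058 > α = 0.05, fail to reject H0; the data do not provide sufficient evidence against H0.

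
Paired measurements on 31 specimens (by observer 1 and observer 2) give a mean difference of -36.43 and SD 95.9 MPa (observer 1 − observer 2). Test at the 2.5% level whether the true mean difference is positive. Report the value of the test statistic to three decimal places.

H0: μ_d = 0; H1: μ_d > 0 (paired t-test on the differences, right-tailed).
t = d̄/(s_d/√n) = -36.43/(95.9/√31) = -2.115
df = n − 1 = 30
p-value = P(T ≥ -2.115) ≈ 0.979
Since p ≈ 0.979 > α = 0.025, fail to reject H0; the data do not provide sufficient evidence against H0.

-2.115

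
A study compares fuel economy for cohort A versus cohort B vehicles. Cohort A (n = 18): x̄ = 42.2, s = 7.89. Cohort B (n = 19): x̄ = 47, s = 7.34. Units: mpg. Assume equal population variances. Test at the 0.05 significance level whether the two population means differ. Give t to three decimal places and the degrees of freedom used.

t = -1.917, df = 35

Let group 1 = cohort A, group 2 = cohort B. H0: μ_1 = μ_2; H1: μ_1 ≠ μ_2 (two-sample pooled-variance t-test, two-sided).
s_p² = [(18−1)·7.89² + (19−1)·7.34²]/(18+19−2) = 57.9442
t = (42.2 − 47)/√[57.9442·(1/18 + 1/19)] = -1.917
df = n₁ + n₂ − 2 = 35
Two-sided p-value ≈ 0.0634
Since p ≈ 0.0634 > α = 0.05, fail to reject H0; the data do not provide sufficient evidence against H0.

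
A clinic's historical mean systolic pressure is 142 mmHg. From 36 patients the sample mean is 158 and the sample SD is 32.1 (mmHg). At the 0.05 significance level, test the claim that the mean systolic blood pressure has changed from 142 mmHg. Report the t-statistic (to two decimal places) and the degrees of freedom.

t = 2.99, df = 35

H0: μ = 142; H1: μ ≠ 142 (one-sample t-test, two-sided).
t = (x̄ − μ₀)/(s/√n) = (158 − 142)/(32.1/√36) = 2.99
df = n − 1 = 35
Two-sided p-value ≈ 0.005
Since p ≈ 0.005 < α = 0.05, reject H0; the evidence is statistically significant.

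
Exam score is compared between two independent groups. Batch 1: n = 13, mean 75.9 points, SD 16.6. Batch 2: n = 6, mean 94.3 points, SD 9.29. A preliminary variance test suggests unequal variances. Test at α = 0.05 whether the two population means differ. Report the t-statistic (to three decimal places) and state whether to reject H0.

t = -3.085; reject H0

Let group 1 = batch 1, group 2 = batch 2. H0: μ_1 = μ_2; H1: μ_1 ≠ μ_2 (Welch's two-sample t-test, two-sided).
t = (x̄_1 − x̄_2)/√(s_1²/n_1 + s_2²/n_2) = (75.9 − 94.3)/√(16.6²/13 + 9.29²/6) = -3.085
Welch–Satterthwaite df ≈ 16.06
Two-sided p-value ≈ 0.007
Since p ≈ 0.007 < α = 0.05, reject H0; the data support H1.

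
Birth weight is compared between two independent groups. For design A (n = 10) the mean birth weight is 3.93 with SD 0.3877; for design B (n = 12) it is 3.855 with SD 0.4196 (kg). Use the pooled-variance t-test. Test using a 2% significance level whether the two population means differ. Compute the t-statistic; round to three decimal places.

Let group 1 = design A, group 2 = design B. H0: μ_1 = μ_2; H1: μ_1 ≠ μ_2 (two-sample pooled-variance t-test, two-sided).
s_p² = [(10−1)·0.3877² + (12−1)·0.4196²]/(10+12−2) = 0.164475
t = (3.93 − 3.855)/√[0.164475·(1/10 + 1/12)] = 0.432
df = n₁ + n₂ − 2 = 20
Two-sided p-value ≈ 0.670
Since p ≈ 0.670 > α = 0.02, fail to reject H0; the evidence is not statistically significant.

0.432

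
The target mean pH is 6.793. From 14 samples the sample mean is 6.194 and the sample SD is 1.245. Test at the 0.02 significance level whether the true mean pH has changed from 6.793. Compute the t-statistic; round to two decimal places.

-1.80

H0: μ = 6.793; H1: μ ≠ 6.793 (one-sample t-test, two-sided).
t = (x̄ − μ₀)/(s/√n) = (6.194 − 6.793)/(1.245/√14) = -1.80
df = n − 1 = 13
Two-sided p-value ≈ 0.0951
Since p ≈ 0.0951 > α = 0.02, fail to reject H0; the evidence is not statistically significant.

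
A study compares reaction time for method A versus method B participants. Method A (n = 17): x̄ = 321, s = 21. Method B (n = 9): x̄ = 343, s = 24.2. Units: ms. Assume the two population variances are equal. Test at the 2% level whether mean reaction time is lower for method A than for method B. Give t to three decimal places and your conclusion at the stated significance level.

Let group 1 = method A, group 2 = method B. H0: μ_1 = μ_2; H1: μ_1 < μ_2 (two-sample pooled-variance t-test, left-tailed).
s_p² = [(17−1)·21² + (9−1)·24.2²]/(17+9−2) = 489.213
t = (321 − 343)/√[489.213·(1/17 + 1/9)] = -2.413
df = n₁ + n₂ − 2 = 24
p-value = P(T ≤ -2.413) ≈ 0.012
Since p ≈ 0.012 < α = 0.02, reject H0; the evidence is statistically significant.

t = -2.413; reject H0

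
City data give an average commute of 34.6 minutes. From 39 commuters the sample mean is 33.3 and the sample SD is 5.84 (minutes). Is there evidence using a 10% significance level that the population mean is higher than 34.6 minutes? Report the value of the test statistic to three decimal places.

-1.390

H0: μ = 34.6; H1: μ > 34.6 (one-sample t-test, right-tailed).
t = (x̄ − μ₀)/(s/√n) = (33.3 − 34.6)/(5.84/√39) = -1.390
df = n − 1 = 38
p-value = P(T ≥ -1.390) ≈ 0.914
Since p ≈ 0.914 > α = 0.1, fail to reject H0; the data do not provide sufficient evidence against H0.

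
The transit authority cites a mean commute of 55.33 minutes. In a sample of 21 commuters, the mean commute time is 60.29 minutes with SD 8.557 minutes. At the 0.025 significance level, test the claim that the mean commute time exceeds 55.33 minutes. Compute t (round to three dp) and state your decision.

t = 2.656; reject H0

H0: μ = 55.33; H1: μ > 55.33 (one-sample t-test, right-tailed).
t = (x̄ − μ₀)/(s/√n) = (60.29 − 55.33)/(8.557/√21) = 2.656
df = n − 1 = 20
p-value = P(T ≥ 2.656) ≈ 0.008
Since p ≈ 0.008 < α = 0.025, reject H0; the evidence is statistically significant.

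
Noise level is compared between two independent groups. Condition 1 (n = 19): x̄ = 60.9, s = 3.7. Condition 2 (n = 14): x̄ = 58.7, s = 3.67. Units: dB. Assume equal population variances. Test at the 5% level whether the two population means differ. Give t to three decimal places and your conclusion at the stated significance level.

Let group 1 = condition 1, group 2 = condition 2. H0: μ_1 = μ_2; H1: μ_1 ≠ μ_2 (two-sample pooled-variance t-test, two-sided).
s_p² = [(19−1)·3.7² + (14−1)·3.67²]/(19+14−2) = 13.5973
t = (60.9 − 58.7)/√[13.5973·(1/19 + 1/14)] = 1.694
df = n₁ + n₂ − 2 = 31
Two-sided p-value ≈ 0.1003
Since p ≈ 0.1003 > α = 0.05, fail to reject H0; the evidence is not statistically significant.

t = 1.694; fail to reject H0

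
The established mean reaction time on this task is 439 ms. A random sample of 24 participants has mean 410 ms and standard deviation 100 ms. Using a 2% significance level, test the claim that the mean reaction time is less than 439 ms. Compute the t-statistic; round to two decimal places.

-1.42

H0: μ = 439; H1: μ < 439 (one-sample t-test, left-tailed).
t = (x̄ − μ₀)/(s/√n) = (410 − 439)/(100/√24) = -1.42
df = n − 1 = 23
p-value = P(T ≤ -1.42) ≈ 0.0844
Since p ≈ 0.0844 > α = 0.02, fail to reject H0; the evidence is not statistically significant.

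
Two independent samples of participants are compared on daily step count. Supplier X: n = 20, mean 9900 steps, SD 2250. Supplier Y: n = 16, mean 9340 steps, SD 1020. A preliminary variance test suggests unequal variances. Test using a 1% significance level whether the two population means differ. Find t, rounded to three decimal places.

0.993

Let group 1 = supplier X, group 2 = supplier Y. H0: μ_1 = μ_2; H1: μ_1 ≠ μ_2 (Welch's two-sample t-test, two-sided).
t = (x̄_1 − x̄_2)/√(s_1²/n_1 + s_2²/n_2) = (9900 − 9340)/√(2250²/20 + 1020²/16) = 0.993
Welch–Satterthwaite df ≈ 27.70
Two-sided p-value ≈ 0.3294
Since p ≈ 0.3294 > α = 0.01, fail to reject H0; the evidence is not statistically significant.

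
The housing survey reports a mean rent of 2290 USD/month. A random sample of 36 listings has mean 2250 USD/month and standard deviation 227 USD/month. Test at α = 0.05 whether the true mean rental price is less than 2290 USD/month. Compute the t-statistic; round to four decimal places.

-1.0573

H0: μ = 2290; H1: μ < 2290 (one-sample t-test, left-tailed).
t = (x̄ − μ₀)/(s/√n) = (2250 − 2290)/(227/√36) = -1.0573
df = n − 1 = 35
p-value = P(T ≤ -1.0573) ≈ 0.1488
Since p ≈ 0.1488 > α = 0.05, fail to reject H0; the data do not provide sufficient evidence against H0.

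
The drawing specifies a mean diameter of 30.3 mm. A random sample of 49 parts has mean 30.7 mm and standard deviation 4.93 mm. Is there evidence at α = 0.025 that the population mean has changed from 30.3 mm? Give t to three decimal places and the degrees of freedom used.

H0: μ = 30.3; H1: μ ≠ 30.3 (one-sample t-test, two-sided).
t = (x̄ − μ₀)/(s/√n) = (30.7 − 30.3)/(4.93/√49) = 0.568
df = n − 1 = 48
Two-sided p-value ≈ 0.573
Since p ≈ 0.573 > α = 0.025, fail to reject H0; the data do not provide sufficient evidence against H0.

t = 0.568, df = 48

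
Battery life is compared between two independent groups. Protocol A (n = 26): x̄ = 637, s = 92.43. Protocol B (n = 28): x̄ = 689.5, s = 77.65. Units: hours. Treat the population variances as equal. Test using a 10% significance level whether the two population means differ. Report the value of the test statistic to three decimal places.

-2.266

Let group 1 = protocol A, group 2 = protocol B. H0: μ_1 = μ_2; H1: μ_1 ≠ μ_2 (two-sample pooled-variance t-test, two-sided).
s_p² = [(26−1)·92.43² + (28−1)·77.65²]/(26+28−2) = 7238.07
t = (637 − 689.5)/√[7238.07·(1/26 + 1/28)] = -2.266
df = n₁ + n₂ − 2 = 52
Two-sided p-value ≈ 0.0277
Since p ≈ 0.0277 < α = 0.1, reject H0; the evidence is statistically significant.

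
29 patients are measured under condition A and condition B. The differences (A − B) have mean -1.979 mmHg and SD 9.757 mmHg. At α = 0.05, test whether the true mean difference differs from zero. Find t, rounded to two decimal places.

-1.09

H0: μ_d = 0; H1: μ_d ≠ 0 (paired t-test on the differences, two-sided).
t = d̄/(s_d/√n) = -1.979/(9.757/√29) = -1.09
df = n − 1 = 28
Two-sided p-value ≈ 0.2840
Since p ≈ 0.2840 > α = 0.05, fail to reject H0; the data do not provide sufficient evidence against H0.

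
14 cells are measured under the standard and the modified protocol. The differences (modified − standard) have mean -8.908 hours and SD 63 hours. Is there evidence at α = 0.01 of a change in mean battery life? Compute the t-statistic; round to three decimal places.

-0.529

H0: μ_d = 0; H1: μ_d ≠ 0 (paired t-test on the differences, two-sided).
t = d̄/(s_d/√n) = -8.908/(63/√14) = -0.529
df = n − 1 = 13
Two-sided p-value ≈ 0.606
Since p ≈ 0.606 > α = 0.01, fail to reject H0; the data do not provide sufficient evidence against H0.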